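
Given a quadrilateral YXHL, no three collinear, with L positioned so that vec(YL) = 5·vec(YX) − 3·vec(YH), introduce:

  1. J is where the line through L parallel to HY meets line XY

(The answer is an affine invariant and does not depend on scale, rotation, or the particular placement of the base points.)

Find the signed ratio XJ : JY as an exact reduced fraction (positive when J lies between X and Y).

Set Y = (0, 0), X = (1, 0), H = (0, 1), L = (5, -3); any affine frame gives the same invariant.
1. J is where the line through L parallel to HY meets line XY ⇒ J = (5, 0)
J = X + t·(Y−X) with t = -4, so XJ:JY = t:(1−t) = -4:5

XJ:JY = -4/5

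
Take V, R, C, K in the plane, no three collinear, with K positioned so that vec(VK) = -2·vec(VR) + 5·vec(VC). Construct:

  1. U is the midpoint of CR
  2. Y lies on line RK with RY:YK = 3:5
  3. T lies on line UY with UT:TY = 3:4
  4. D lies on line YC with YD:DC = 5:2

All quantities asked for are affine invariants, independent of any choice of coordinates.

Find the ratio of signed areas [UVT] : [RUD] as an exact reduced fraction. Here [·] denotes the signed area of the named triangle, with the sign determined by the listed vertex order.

Set V = (0, 0), R = (1, 0), C = (0, 1), K = (-2, 5); any affine frame gives the same invariant.
1. U is the midpoint of CR ⇒ U = (1/2, 1/2)
2. Y lies on line RK with RY:YK = 3:5 ⇒ Y = (-1/8, 15/8)
3. T lies on line UY with UT:TY = 3:4 ⇒ T = (13/56, 61/56)
4. D lies on line YC with YD:DC = 5:2 ⇒ D = (-1/28, 5/4)
2·[UVT] = -3/7, 2·[RUD] = -3/28
[UVT]:[RUD] = -3/7:-3/28 = 4

[UVT]:[RUD] = 4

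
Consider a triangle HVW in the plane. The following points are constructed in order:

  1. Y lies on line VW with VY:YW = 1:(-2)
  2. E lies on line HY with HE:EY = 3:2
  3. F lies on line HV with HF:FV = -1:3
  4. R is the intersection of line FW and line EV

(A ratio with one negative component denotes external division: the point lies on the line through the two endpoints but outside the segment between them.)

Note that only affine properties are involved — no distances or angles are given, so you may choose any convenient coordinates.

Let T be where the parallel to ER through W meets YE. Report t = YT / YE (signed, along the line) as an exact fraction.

Choose coordinates H = (0, 0), V = (1, 0), W = (0, 1).
1. Y lies on line VW with VY:YW = 1:(-2) ⇒ Y = (2, -1)
2. E lies on line HY with HE:EY = 3:2 ⇒ E = (6/5, -3/5)
3. F lies on line HV with HF:FV = -1:3 ⇒ F = (-1/2, 0)
4. R is the intersection of line FW and line EV ⇒ R = (2/5, 9/5)
through W parallel to ER: direction (-4/5, 12/5); meets YE at T = (2/5, -1/5)
T = Y + t·(E−Y) with t = 2

t = 2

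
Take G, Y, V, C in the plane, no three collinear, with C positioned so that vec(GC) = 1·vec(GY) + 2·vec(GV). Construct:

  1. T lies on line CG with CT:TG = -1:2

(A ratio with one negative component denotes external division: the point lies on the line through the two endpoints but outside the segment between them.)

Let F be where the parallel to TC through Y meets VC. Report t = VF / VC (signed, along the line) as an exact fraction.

t = 3

Choose coordinates G = (0, 0), Y = (1, 0), V = (0, 1), C = (1, 2).
1. T lies on line CG with CT:TG = -1:2 ⇒ T = (2, 4)
through Y parallel to TC: direction (-1, -2); meets VC at F = (3, 4)
F = V + t·(C−V) with t = 3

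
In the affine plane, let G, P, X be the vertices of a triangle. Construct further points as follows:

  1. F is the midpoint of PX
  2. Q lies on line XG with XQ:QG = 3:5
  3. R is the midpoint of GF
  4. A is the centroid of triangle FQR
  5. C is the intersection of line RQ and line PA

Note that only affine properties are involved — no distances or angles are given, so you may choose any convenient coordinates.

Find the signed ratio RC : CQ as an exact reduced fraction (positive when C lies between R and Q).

Set G = (0, 0), P = (1, 0), X = (0, 1); any affine frame gives the same invariant.
1. F is the midpoint of PX ⇒ F = (1/2, 1/2)
2. Q lies on line XG with XQ:QG = 3:5 ⇒ Q = (0, 5/8)
3. R is the midpoint of GF ⇒ R = (1/4, 1/4)
4. A is the centroid of triangle FQR ⇒ A = (1/4, 11/24)
5. C is the intersection of line RQ and line PA ⇒ C = (1/64, 77/128)
C = R + t·(Q−R) with t = 15/16, so RC:CQ = t:(1−t) = 15/16:1/16

RC:CQ = 15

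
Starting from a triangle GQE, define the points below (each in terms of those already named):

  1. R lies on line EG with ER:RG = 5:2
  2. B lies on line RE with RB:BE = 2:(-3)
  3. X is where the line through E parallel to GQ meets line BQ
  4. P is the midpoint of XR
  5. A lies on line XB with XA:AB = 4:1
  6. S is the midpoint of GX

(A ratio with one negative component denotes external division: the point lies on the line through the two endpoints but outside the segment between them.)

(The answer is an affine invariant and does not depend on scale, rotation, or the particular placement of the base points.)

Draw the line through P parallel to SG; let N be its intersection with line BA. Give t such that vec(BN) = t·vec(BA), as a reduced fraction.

t = 45/8

Work in coordinates with G = (0, 0), Q = (1, 0), E = (0, 1).
1. R lies on line EG with ER:RG = 5:2 ⇒ R = (0, 2/7)
2. B lies on line RE with RB:BE = 2:(-3) ⇒ B = (0, -8/7)
3. X is where the line through E parallel to GQ meets line BQ ⇒ X = (15/8, 1)
4. P is the midpoint of XR ⇒ P = (15/16, 9/14)
5. A lies on line XB with XA:AB = 4:1 ⇒ A = (3/8, -5/7)
6. S is the midpoint of GX ⇒ S = (15/16, 1/2)
through P parallel to SG: direction (-15/16, -1/2); meets BA at N = (135/64, 71/56)
N = B + t·(A−B) with t = 45/8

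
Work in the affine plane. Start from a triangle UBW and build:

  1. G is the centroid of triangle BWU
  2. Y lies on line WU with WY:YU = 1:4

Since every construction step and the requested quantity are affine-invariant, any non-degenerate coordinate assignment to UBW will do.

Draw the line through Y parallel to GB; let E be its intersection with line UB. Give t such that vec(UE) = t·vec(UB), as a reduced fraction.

t = 8/5

Set U = (0, 0), B = (1, 0), W = (0, 1); any affine frame gives the same invariant.
1. G is the centroid of triangle BWU ⇒ G = (1/3, 1/3)
2. Y lies on line WU with WY:YU = 1:4 ⇒ Y = (0, 4/5)
through Y parallel to GB: direction (2/3, -1/3); meets UB at E = (8/5, 0)
E = U + t·(B−U) with t = 8/5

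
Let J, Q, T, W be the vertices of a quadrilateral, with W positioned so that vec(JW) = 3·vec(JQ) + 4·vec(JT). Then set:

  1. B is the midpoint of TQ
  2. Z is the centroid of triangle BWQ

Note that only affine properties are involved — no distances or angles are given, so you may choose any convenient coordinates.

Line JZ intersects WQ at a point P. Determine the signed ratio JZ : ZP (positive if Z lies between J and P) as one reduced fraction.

Assign J = (0, 0), Q = (1, 0), T = (0, 1), W = (3, 4) — the answer is frame-independent, so this choice is without loss of generality.
1. B is the midpoint of TQ ⇒ B = (1/2, 1/2)
2. Z is the centroid of triangle BWQ ⇒ Z = (3/2, 3/2)
line JZ meets WQ at P = (2, 2)
Z = J + t·(P−J) with t = 3/4, so JZ:ZP = 3/4:1/4

JZ:ZP = 3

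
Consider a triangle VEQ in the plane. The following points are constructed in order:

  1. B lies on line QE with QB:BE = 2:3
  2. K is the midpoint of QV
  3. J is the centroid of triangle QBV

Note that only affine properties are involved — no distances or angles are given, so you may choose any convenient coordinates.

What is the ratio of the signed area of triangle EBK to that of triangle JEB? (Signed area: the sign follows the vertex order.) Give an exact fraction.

[EBK]:[JEB] = 3/2

Set V = (0, 0), E = (1, 0), Q = (0, 1); any affine frame gives the same invariant.
1. B lies on line QE with QB:BE = 2:3 ⇒ B = (2/5, 3/5)
2. K is the midpoint of QV ⇒ K = (0, 1/2)
3. J is the centroid of triangle QBV ⇒ J = (2/15, 8/15)
2·[EBK] = 3/10, 2·[JEB] = 1/5
[EBK]:[JEB] = 3/10:1/5 = 3/2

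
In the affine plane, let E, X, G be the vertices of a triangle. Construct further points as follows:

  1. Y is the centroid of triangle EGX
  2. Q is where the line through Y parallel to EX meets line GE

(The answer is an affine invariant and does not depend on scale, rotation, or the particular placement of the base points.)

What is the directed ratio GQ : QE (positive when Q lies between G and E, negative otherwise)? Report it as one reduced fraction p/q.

Choose coordinates E = (0, 0), X = (1, 0), G = (0, 1).
1. Y is the centroid of triangle EGX ⇒ Y = (1/3, 1/3)
2. Q is where the line through Y parallel to EX meets line GE ⇒ Q = (0, 1/3)
Q = G + t·(E−G) with t = 2/3, so GQ:QE = t:(1−t) = 2/3:1/3

GQ:QE = 2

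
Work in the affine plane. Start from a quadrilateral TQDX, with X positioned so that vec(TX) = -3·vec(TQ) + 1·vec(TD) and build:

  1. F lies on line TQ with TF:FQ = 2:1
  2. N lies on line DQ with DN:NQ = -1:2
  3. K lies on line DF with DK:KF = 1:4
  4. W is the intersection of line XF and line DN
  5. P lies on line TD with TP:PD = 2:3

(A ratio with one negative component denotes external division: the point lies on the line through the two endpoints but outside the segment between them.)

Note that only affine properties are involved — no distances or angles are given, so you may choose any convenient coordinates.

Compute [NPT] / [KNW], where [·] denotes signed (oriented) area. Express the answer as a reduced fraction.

Set T = (0, 0), Q = (1, 0), D = (0, 1), X = (-3, 1); any affine frame gives the same invariant.
1. F lies on line TQ with TF:FQ = 2:1 ⇒ F = (2/3, 0)
2. N lies on line DQ with DN:NQ = -1:2 ⇒ N = (-1, 2)
3. K lies on line DF with DK:KF = 1:4 ⇒ K = (2/15, 4/5)
4. W is the intersection of line XF and line DN ⇒ W = (9/8, -1/8)
5. P lies on line TD with TP:PD = 2:3 ⇒ P = (0, 2/5)
2·[NPT] = -2/5, 2·[KNW] = -17/120
[NPT]:[KNW] = -2/5:-17/120 = 48/17

[NPT]:[KNW] = 48/17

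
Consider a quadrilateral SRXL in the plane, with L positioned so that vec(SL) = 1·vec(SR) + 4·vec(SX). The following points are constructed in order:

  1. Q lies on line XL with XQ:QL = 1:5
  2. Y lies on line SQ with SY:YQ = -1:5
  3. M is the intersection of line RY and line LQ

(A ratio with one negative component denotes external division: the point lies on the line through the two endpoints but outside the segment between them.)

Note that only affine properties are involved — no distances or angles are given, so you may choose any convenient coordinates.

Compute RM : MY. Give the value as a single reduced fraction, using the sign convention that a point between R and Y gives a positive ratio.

Choose coordinates S = (0, 0), R = (1, 0), X = (0, 1), L = (1, 4).
1. Q lies on line XL with XQ:QL = 1:5 ⇒ Q = (1/6, 3/2)
2. Y lies on line SQ with SY:YQ = -1:5 ⇒ Y = (-1/24, -3/8)
3. M is the intersection of line RY and line LQ ⇒ M = (-17/33, -6/11)
M = R + t·(Y−R) with t = 16/11, so RM:MY = t:(1−t) = 16/11:-5/11

RM:MY = -16/5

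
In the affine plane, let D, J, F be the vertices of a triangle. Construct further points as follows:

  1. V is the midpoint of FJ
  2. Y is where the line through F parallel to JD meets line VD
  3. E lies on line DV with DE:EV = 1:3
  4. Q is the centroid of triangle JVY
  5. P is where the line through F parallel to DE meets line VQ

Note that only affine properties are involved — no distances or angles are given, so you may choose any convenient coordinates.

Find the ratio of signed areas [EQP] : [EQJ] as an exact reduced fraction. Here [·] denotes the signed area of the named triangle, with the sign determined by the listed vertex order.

[EQP]:[EQJ] = -6/5

Work in coordinates with D = (0, 0), J = (1, 0), F = (0, 1).
1. V is the midpoint of FJ ⇒ V = (1/2, 1/2)
2. Y is where the line through F parallel to JD meets line VD ⇒ Y = (1, 1)
3. E lies on line DV with DE:EV = 1:3 ⇒ E = (1/8, 1/8)
4. Q is the centroid of triangle JVY ⇒ Q = (5/6, 1/2)
5. P is where the line through F parallel to DE meets line VQ ⇒ P = (-1/2, 1/2)
2·[EQP] = 1/2, 2·[EQJ] = -5/12
[EQP]:[EQJ] = 1/2:-5/12 = -6/5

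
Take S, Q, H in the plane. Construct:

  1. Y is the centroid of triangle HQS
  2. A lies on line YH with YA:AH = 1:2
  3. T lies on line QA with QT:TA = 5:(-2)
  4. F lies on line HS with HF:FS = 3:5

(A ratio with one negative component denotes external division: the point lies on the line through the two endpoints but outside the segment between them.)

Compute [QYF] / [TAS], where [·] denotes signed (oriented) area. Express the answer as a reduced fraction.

[QYF]:[TAS] = 9/40

Choose coordinates S = (0, 0), Q = (1, 0), H = (0, 1).
1. Y is the centroid of triangle HQS ⇒ Y = (1/3, 1/3)
2. A lies on line YH with YA:AH = 1:2 ⇒ A = (2/9, 5/9)
3. T lies on line QA with QT:TA = 5:(-2) ⇒ T = (-8/27, 25/27)
4. F lies on line HS with HF:FS = 3:5 ⇒ F = (0, 5/8)
2·[QYF] = -1/12, 2·[TAS] = -10/27
[QYF]:[TAS] = -1/12:-10/27 = 9/40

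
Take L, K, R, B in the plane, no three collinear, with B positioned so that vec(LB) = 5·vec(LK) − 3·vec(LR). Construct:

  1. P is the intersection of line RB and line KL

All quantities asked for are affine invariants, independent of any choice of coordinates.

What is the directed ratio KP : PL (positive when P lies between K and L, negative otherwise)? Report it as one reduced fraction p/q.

Assign L = (0, 0), K = (1, 0), R = (0, 1), B = (5, -3) — the answer is frame-independent, so this choice is without loss of generality.
1. P is the intersection of line RB and line KL ⇒ P = (5/4, 0)
P = K + t·(L−K) with t = -1/4, so KP:PL = t:(1−t) = -1/4:5/4

KP:PL = -1/5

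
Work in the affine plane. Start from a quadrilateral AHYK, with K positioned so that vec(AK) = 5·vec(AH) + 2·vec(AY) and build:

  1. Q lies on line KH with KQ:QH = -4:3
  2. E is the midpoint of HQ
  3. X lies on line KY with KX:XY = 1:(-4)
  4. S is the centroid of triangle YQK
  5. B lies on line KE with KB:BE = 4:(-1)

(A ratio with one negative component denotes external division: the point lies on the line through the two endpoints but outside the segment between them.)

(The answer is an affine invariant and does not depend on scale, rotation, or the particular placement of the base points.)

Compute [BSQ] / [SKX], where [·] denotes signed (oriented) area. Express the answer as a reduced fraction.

Assign A = (0, 0), H = (1, 0), Y = (0, 1), K = (5, 2) — the answer is frame-independent, so this choice is without loss of generality.
1. Q lies on line KH with KQ:QH = -4:3 ⇒ Q = (-11, -6)
2. E is the midpoint of HQ ⇒ E = (-5, -3)
3. X lies on line KY with KX:XY = 1:(-4) ⇒ X = (20/3, 7/3)
4. S is the centroid of triangle YQK ⇒ S = (-2, -1)
5. B lies on line KE with KB:BE = 4:(-1) ⇒ B = (-25/3, -14/3)
2·[BSQ] = 4/3, 2·[SKX] = -8/3
[BSQ]:[SKX] = 4/3:-8/3 = -1/2

[BSQ]:[SKX] = -1/2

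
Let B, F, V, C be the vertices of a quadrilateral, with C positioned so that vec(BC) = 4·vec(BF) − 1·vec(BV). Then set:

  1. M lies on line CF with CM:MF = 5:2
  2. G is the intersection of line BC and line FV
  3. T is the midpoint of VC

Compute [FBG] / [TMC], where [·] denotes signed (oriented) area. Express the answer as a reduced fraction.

Work in coordinates with B = (0, 0), F = (1, 0), V = (0, 1), C = (4, -1).
1. M lies on line CF with CM:MF = 5:2 ⇒ M = (13/7, -2/7)
2. G is the intersection of line BC and line FV ⇒ G = (4/3, -1/3)
3. T is the midpoint of VC ⇒ T = (2, 0)
2·[FBG] = 1/3, 2·[TMC] = 5/7
[FBG]:[TMC] = 1/3:5/7 = 7/15

[FBG]:[TMC] = 7/15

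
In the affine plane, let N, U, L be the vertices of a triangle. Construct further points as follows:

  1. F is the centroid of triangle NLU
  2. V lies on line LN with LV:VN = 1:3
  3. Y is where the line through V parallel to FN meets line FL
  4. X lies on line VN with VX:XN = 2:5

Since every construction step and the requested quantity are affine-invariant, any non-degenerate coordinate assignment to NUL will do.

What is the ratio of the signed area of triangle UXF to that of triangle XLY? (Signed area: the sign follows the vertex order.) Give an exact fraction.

[UXF]:[XLY] = -8/13

Assign N = (0, 0), U = (1, 0), L = (0, 1) — the answer is frame-independent, so this choice is without loss of generality.
1. F is the centroid of triangle NLU ⇒ F = (1/3, 1/3)
2. V lies on line LN with LV:VN = 1:3 ⇒ V = (0, 3/4)
3. Y is where the line through V parallel to FN meets line FL ⇒ Y = (1/12, 5/6)
4. X lies on line VN with VX:XN = 2:5 ⇒ X = (0, 15/28)
2·[UXF] = 1/42, 2·[XLY] = -13/336
[UXF]:[XLY] = 1/42:-13/336 = -8/13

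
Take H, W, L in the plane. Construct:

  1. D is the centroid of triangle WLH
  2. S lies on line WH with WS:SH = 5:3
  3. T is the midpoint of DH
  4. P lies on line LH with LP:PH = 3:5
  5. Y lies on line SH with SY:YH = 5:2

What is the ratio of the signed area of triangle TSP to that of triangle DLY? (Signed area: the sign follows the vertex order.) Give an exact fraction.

Set H = (0, 0), W = (1, 0), L = (0, 1); any affine frame gives the same invariant.
1. D is the centroid of triangle WLH ⇒ D = (1/3, 1/3)
2. S lies on line WH with WS:SH = 5:3 ⇒ S = (3/8, 0)
3. T is the midpoint of DH ⇒ T = (1/6, 1/6)
4. P lies on line LH with LP:PH = 3:5 ⇒ P = (0, 5/8)
5. Y lies on line SH with SY:YH = 5:2 ⇒ Y = (3/28, 0)
2·[TSP] = 13/192, 2·[DLY] = 11/42
[TSP]:[DLY] = 13/192:11/42 = 91/352

[TSP]:[DLY] = 91/352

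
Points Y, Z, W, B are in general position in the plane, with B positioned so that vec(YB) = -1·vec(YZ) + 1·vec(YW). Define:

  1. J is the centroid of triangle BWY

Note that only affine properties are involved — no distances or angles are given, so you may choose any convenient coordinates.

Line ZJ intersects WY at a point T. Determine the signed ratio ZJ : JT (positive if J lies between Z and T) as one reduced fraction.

Assign Y = (0, 0), Z = (1, 0), W = (0, 1), B = (-1, 1) — the answer is frame-independent, so this choice is without loss of generality.
1. J is the centroid of triangle BWY ⇒ J = (-1/3, 2/3)
line ZJ meets WY at T = (0, 1/2)
J = Z + t·(T−Z) with t = 4/3, so ZJ:JT = 4/3:-1/3

ZJ:JT = -4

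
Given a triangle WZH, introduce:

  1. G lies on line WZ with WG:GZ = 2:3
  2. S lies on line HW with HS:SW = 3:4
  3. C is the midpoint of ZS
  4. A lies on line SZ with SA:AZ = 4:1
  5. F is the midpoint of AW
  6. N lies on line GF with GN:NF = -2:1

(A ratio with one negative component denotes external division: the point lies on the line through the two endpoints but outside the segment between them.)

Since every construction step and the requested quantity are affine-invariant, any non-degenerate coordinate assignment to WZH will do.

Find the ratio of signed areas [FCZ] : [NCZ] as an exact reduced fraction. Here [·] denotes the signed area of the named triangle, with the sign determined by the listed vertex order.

Assign W = (0, 0), Z = (1, 0), H = (0, 1) — the answer is frame-independent, so this choice is without loss of generality.
1. G lies on line WZ with WG:GZ = 2:3 ⇒ G = (2/5, 0)
2. S lies on line HW with HS:SW = 3:4 ⇒ S = (0, 4/7)
3. C is the midpoint of ZS ⇒ C = (1/2, 2/7)
4. A lies on line SZ with SA:AZ = 4:1 ⇒ A = (4/5, 4/35)
5. F is the midpoint of AW ⇒ F = (2/5, 2/35)
6. N lies on line GF with GN:NF = -2:1 ⇒ N = (2/5, 4/35)
2·[FCZ] = -1/7, 2·[NCZ] = -4/35
[FCZ]:[NCZ] = -1/7:-4/35 = 5/4

[FCZ]:[NCZ] = 5/4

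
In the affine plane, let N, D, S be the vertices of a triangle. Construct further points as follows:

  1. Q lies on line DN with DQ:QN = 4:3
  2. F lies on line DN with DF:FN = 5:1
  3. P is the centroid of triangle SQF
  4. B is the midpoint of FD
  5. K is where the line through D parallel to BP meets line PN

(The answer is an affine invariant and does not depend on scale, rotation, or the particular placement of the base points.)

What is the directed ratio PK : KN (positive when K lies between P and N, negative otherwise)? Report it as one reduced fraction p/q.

PK:KN = -5/12

Choose coordinates N = (0, 0), D = (1, 0), S = (0, 1).
1. Q lies on line DN with DQ:QN = 4:3 ⇒ Q = (3/7, 0)
2. F lies on line DN with DF:FN = 5:1 ⇒ F = (1/6, 0)
3. P is the centroid of triangle SQF ⇒ P = (25/126, 1/3)
4. B is the midpoint of FD ⇒ B = (7/12, 0)
5. K is where the line through D parallel to BP meets line PN ⇒ K = (50/147, 4/7)
K = P + t·(N−P) with t = -5/7, so PK:KN = t:(1−t) = -5/7:12/7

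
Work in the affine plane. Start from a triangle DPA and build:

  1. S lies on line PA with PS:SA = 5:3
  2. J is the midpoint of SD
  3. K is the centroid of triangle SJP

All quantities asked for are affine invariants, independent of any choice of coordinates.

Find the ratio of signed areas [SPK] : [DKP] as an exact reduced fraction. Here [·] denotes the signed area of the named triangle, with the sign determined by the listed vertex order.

[SPK]:[DKP] = 1/3

Assign D = (0, 0), P = (1, 0), A = (0, 1) — the answer is frame-independent, so this choice is without loss of generality.
1. S lies on line PA with PS:SA = 5:3 ⇒ S = (3/8, 5/8)
2. J is the midpoint of SD ⇒ J = (3/16, 5/16)
3. K is the centroid of triangle SJP ⇒ K = (25/48, 5/16)
2·[SPK] = -5/48, 2·[DKP] = -5/16
[SPK]:[DKP] = -5/48:-5/16 = 1/3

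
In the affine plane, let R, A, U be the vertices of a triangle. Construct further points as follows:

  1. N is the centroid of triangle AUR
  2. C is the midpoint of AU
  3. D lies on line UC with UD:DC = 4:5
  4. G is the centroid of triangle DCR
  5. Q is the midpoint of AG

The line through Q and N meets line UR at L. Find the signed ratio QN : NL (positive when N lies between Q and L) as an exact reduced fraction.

Choose coordinates R = (0, 0), A = (1, 0), U = (0, 1).
1. N is the centroid of triangle AUR ⇒ N = (1/3, 1/3)
2. C is the midpoint of AU ⇒ C = (1/2, 1/2)
3. D lies on line UC with UD:DC = 4:5 ⇒ D = (2/9, 7/9)
4. G is the centroid of triangle DCR ⇒ G = (13/54, 23/54)
5. Q is the midpoint of AG ⇒ Q = (67/108, 23/108)
line QN meets UR at L = (0, 44/93)
N = Q + t·(L−Q) with t = 31/67, so QN:NL = 31/67:36/67

QN:NL = 31/36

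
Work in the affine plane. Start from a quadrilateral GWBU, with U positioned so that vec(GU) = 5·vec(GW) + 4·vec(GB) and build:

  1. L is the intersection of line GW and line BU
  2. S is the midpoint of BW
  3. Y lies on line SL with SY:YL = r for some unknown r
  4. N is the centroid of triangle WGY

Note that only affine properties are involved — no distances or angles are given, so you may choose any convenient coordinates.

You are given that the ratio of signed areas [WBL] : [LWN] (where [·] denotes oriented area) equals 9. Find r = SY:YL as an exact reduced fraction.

Choose coordinates G = (0, 0), W = (1, 0), B = (0, 1), U = (5, 4).
1. L is the intersection of line GW and line BU ⇒ L = (-5/3, 0)
2. S is the midpoint of BW ⇒ S = (1/2, 1/2)
3. With SY:YL = r, write λ = r/(r+1) so Y = S + λ·(L−S); Y is affine-linear in λ
4. N is the centroid of triangle WGY ⇒ N is an affine combination of earlier points and hence also affine-linear in λ
Every point depending on Y is an affine combination of Y and λ-independent points, so each such coordinate is linear in λ; the λ² term in each signed area is a multiple of (L−S)×(L−S) = 0, so 2·[WBL] and 2·[LWN] are each linear in λ. Evaluating at λ=0 and λ=1:
  2·[WBL] = 8/3,   2·[LWN] = -4/9·λ + 4/9
So [WBL]:[LWN] = (8/3) / (-4/9·λ + 4/9). Setting this equal to 9:
  8/3 = 9·(-4/9·λ + 4/9)  ⇒  λ = 1/3
Then r = λ/(1−λ) = (1/3)/(2/3) = 1/2. Check: with r = 1/2, Y = (-2/9, 1/3) and [WBL]:[LWN] = 9 as required.

r = 1/2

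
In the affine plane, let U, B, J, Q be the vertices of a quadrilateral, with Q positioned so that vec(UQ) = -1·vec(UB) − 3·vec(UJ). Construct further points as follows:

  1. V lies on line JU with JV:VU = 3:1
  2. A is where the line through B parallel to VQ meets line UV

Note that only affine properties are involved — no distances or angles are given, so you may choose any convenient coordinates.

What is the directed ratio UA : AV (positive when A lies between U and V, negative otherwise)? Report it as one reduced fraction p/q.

UA:AV = -13/14

Set U = (0, 0), B = (1, 0), J = (0, 1), Q = (-1, -3); any affine frame gives the same invariant.
1. V lies on line JU with JV:VU = 3:1 ⇒ V = (0, 1/4)
2. A is where the line through B parallel to VQ meets line UV ⇒ A = (0, -13/4)
A = U + t·(V−U) with t = -13, so UA:AV = t:(1−t) = -13:14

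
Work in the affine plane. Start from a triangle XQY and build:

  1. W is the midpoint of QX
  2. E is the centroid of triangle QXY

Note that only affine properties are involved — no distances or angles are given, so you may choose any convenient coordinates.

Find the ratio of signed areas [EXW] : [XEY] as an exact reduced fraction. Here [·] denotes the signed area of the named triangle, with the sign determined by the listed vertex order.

[EXW]:[XEY] = 1/2

Work in coordinates with X = (0, 0), Q = (1, 0), Y = (0, 1).
1. W is the midpoint of QX ⇒ W = (1/2, 0)
2. E is the centroid of triangle QXY ⇒ E = (1/3, 1/3)
2·[EXW] = 1/6, 2·[XEY] = 1/3
[EXW]:[XEY] = 1/6:1/3 = 1/2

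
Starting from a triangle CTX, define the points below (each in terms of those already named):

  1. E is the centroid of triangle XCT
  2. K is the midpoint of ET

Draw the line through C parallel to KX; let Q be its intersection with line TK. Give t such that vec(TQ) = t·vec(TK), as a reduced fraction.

t = 5

Set C = (0, 0), T = (1, 0), X = (0, 1); any affine frame gives the same invariant.
1. E is the centroid of triangle XCT ⇒ E = (1/3, 1/3)
2. K is the midpoint of ET ⇒ K = (2/3, 1/6)
through C parallel to KX: direction (-2/3, 5/6); meets TK at Q = (-2/3, 5/6)
Q = T + t·(K−T) with t = 5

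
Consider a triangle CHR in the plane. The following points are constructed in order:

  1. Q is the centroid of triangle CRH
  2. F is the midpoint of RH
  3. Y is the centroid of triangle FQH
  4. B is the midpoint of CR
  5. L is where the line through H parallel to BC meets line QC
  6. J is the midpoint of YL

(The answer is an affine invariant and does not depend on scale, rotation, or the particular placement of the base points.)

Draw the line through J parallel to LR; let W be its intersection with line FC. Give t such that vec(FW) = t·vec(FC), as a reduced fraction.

Choose coordinates C = (0, 0), H = (1, 0), R = (0, 1).
1. Q is the centroid of triangle CRH ⇒ Q = (1/3, 1/3)
2. F is the midpoint of RH ⇒ F = (1/2, 1/2)
3. Y is the centroid of triangle FQH ⇒ Y = (11/18, 5/18)
4. B is the midpoint of CR ⇒ B = (0, 1/2)
5. L is where the line through H parallel to BC meets line QC ⇒ L = (1, 1)
6. J is the midpoint of YL ⇒ J = (29/36, 23/36)
through J parallel to LR: direction (-1, 0); meets FC at W = (23/36, 23/36)
W = F + t·(C−F) with t = -5/18

t = -5/18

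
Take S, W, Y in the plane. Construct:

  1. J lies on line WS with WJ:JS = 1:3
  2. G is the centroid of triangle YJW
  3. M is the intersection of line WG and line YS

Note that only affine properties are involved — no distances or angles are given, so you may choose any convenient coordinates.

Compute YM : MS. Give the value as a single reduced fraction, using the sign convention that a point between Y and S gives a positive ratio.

YM:MS = 1/4

Work in coordinates with S = (0, 0), W = (1, 0), Y = (0, 1).
1. J lies on line WS with WJ:JS = 1:3 ⇒ J = (3/4, 0)
2. G is the centroid of triangle YJW ⇒ G = (7/12, 1/3)
3. M is the intersection of line WG and line YS ⇒ M = (0, 4/5)
M = Y + t·(S−Y) with t = 1/5, so YM:MS = t:(1−t) = 1/5:4/5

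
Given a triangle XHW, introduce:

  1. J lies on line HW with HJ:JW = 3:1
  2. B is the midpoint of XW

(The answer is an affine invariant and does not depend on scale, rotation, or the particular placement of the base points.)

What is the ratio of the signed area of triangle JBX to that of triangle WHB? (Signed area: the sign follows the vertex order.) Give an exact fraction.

[JBX]:[WHB] = -1/4

Choose coordinates X = (0, 0), H = (1, 0), W = (0, 1).
1. J lies on line HW with HJ:JW = 3:1 ⇒ J = (1/4, 3/4)
2. B is the midpoint of XW ⇒ B = (0, 1/2)
2·[JBX] = 1/8, 2·[WHB] = -1/2
[JBX]:[WHB] = 1/8:-1/2 = -1/4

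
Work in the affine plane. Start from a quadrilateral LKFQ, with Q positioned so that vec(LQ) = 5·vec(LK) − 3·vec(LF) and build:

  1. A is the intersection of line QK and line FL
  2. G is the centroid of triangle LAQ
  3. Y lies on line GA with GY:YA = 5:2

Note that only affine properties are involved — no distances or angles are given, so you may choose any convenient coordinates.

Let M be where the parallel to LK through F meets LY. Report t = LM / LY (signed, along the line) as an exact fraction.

t = 28/9

Assign L = (0, 0), K = (1, 0), F = (0, 1), Q = (5, -3) — the answer is frame-independent, so this choice is without loss of generality.
1. A is the intersection of line QK and line FL ⇒ A = (0, 3/4)
2. G is the centroid of triangle LAQ ⇒ G = (5/3, -3/4)
3. Y lies on line GA with GY:YA = 5:2 ⇒ Y = (10/21, 9/28)
through F parallel to LK: direction (1, 0); meets LY at M = (40/27, 1)
M = L + t·(Y−L) with t = 28/9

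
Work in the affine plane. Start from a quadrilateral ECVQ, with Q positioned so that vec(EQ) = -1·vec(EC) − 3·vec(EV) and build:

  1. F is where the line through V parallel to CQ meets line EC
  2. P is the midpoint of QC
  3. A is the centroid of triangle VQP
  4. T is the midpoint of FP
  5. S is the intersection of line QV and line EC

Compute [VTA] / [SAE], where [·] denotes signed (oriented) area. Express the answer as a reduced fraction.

Work in coordinates with E = (0, 0), C = (1, 0), V = (0, 1), Q = (-1, -3).
1. F is where the line through V parallel to CQ meets line EC ⇒ F = (-2/3, 0)
2. P is the midpoint of QC ⇒ P = (0, -3/2)
3. A is the centroid of triangle VQP ⇒ A = (-1/3, -7/6)
4. T is the midpoint of FP ⇒ T = (-1/3, -3/4)
5. S is the intersection of line QV and line EC ⇒ S = (-1/4, 0)
2·[VTA] = 5/36, 2·[SAE] = 7/24
[VTA]:[SAE] = 5/36:7/24 = 10/21

[VTA]:[SAE] = 10/21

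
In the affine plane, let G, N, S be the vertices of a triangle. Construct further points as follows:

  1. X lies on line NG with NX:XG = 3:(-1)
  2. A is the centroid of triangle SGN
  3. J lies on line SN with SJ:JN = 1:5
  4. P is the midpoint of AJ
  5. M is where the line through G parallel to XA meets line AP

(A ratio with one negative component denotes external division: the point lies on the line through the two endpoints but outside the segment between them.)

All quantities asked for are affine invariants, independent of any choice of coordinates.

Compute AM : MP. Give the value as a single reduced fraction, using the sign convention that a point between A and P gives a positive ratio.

Work in coordinates with G = (0, 0), N = (1, 0), S = (0, 1).
1. X lies on line NG with NX:XG = 3:(-1) ⇒ X = (-1/2, 0)
2. A is the centroid of triangle SGN ⇒ A = (1/3, 1/3)
3. J lies on line SN with SJ:JN = 1:5 ⇒ J = (1/6, 5/6)
4. P is the midpoint of AJ ⇒ P = (1/4, 7/12)
5. M is where the line through G parallel to XA meets line AP ⇒ M = (20/51, 8/51)
M = A + t·(P−A) with t = -12/17, so AM:MP = t:(1−t) = -12/17:29/17

AM:MP = -12/29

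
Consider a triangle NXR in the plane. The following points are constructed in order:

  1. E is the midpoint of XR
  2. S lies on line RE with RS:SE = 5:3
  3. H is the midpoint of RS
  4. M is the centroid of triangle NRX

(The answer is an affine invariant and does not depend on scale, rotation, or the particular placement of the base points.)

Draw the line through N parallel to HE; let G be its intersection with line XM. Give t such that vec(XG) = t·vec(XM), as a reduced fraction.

Set N = (0, 0), X = (1, 0), R = (0, 1); any affine frame gives the same invariant.
1. E is the midpoint of XR ⇒ E = (1/2, 1/2)
2. S lies on line RE with RS:SE = 5:3 ⇒ S = (5/16, 11/16)
3. H is the midpoint of RS ⇒ H = (5/32, 27/32)
4. M is the centroid of triangle NRX ⇒ M = (1/3, 1/3)
through N parallel to HE: direction (11/32, -11/32); meets XM at G = (-1, 1)
G = X + t·(M−X) with t = 3

t = 3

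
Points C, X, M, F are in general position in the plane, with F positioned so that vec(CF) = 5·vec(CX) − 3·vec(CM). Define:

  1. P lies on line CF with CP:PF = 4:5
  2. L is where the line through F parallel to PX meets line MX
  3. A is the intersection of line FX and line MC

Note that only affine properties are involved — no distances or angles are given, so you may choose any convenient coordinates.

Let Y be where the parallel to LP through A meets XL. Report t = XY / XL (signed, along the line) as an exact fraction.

Choose coordinates C = (0, 0), X = (1, 0), M = (0, 1), F = (5, -3).
1. P lies on line CF with CP:PF = 4:5 ⇒ P = (20/9, -4/3)
2. L is where the line through F parallel to PX meets line MX ⇒ L = (16, -15)
3. A is the intersection of line FX and line MC ⇒ A = (0, 3/4)
through A parallel to LP: direction (-124/9, 41/3); meets XL at Y = (31, -30)
Y = X + t·(L−X) with t = 2

t = 2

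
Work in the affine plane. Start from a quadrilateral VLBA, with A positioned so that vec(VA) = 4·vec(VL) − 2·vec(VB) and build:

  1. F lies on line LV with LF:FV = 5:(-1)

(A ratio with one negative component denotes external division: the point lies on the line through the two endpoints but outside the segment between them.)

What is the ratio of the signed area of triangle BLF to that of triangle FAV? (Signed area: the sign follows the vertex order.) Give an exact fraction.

Assign V = (0, 0), L = (1, 0), B = (0, 1), A = (4, -2) — the answer is frame-independent, so this choice is without loss of generality.
1. F lies on line LV with LF:FV = 5:(-1) ⇒ F = (-1/4, 0)
2·[BLF] = -5/4, 2·[FAV] = 1/2
[BLF]:[FAV] = -5/4:1/2 = -5/2

[BLF]:[FAV] = -5/2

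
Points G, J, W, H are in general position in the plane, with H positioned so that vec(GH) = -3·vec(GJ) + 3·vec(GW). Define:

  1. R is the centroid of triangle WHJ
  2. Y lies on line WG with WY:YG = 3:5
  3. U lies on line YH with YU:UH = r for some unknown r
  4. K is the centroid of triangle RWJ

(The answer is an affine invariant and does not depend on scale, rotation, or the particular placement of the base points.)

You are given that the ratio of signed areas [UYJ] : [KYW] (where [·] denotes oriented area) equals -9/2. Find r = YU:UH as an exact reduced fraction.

Choose coordinates G = (0, 0), J = (1, 0), W = (0, 1), H = (-3, 3).
1. R is the centroid of triangle WHJ ⇒ R = (-2/3, 4/3)
2. Y lies on line WG with WY:YG = 3:5 ⇒ Y = (0, 5/8)
3. With YU:UH = r, write λ = r/(r+1) so U = Y + λ·(H−Y); U is affine-linear in λ
4. K is the centroid of triangle RWJ ⇒ K = (1/9, 7/9)
Every point depending on U is an affine combination of U and λ-independent points, so each such coordinate is linear in λ; the λ² term in each signed area is a multiple of (H−Y)×(H−Y) = 0, so 2·[UYJ] and 2·[KYW] are each linear in λ. Evaluating at λ=0 and λ=1:
  2·[UYJ] = 1/2·λ,   2·[KYW] = -1/24
So [UYJ]:[KYW] = (1/2·λ) / (-1/24). Setting this equal to -9/2:
  1/2·λ = -9/2·(-1/24)  ⇒  λ = 3/8
Then r = λ/(1−λ) = (3/8)/(5/8) = 3/5. Check: with r = 3/5, U = (-9/8, 97/64) and [UYJ]:[KYW] = -9/2 as required.

r = 3/5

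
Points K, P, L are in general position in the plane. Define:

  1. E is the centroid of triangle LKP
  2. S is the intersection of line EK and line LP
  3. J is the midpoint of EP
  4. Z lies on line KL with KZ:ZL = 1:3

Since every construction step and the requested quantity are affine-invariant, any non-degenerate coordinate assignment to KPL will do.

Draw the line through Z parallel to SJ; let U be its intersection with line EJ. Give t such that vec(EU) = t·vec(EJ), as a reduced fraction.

Assign K = (0, 0), P = (1, 0), L = (0, 1) — the answer is frame-independent, so this choice is without loss of generality.
1. E is the centroid of triangle LKP ⇒ E = (1/3, 1/3)
2. S is the intersection of line EK and line LP ⇒ S = (1/2, 1/2)
3. J is the midpoint of EP ⇒ J = (2/3, 1/6)
4. Z lies on line KL with KZ:ZL = 1:3 ⇒ Z = (0, 1/4)
through Z parallel to SJ: direction (1/6, -1/3); meets EJ at U = (-1/6, 7/12)
U = E + t·(J−E) with t = -3/2

t = -3/2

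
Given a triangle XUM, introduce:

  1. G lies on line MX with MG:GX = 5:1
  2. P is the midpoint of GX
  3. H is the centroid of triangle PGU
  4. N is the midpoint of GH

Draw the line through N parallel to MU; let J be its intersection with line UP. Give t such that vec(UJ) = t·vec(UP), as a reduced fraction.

t = 17/22

Choose coordinates X = (0, 0), U = (1, 0), M = (0, 1).
1. G lies on line MX with MG:GX = 5:1 ⇒ G = (0, 1/6)
2. P is the midpoint of GX ⇒ P = (0, 1/12)
3. H is the centroid of triangle PGU ⇒ H = (1/3, 1/12)
4. N is the midpoint of GH ⇒ N = (1/6, 1/8)
through N parallel to MU: direction (1, -1); meets UP at J = (5/22, 17/264)
J = U + t·(P−U) with t = 17/22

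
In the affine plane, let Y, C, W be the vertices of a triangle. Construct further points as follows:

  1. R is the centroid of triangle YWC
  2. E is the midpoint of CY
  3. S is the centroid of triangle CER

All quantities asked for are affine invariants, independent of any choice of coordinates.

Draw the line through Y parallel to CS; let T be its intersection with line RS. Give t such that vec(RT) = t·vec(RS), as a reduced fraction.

Assign Y = (0, 0), C = (1, 0), W = (0, 1) — the answer is frame-independent, so this choice is without loss of generality.
1. R is the centroid of triangle YWC ⇒ R = (1/3, 1/3)
2. E is the midpoint of CY ⇒ E = (1/2, 0)
3. S is the centroid of triangle CER ⇒ S = (11/18, 1/9)
through Y parallel to CS: direction (-7/18, 1/9); meets RS at T = (7/6, -1/3)
T = R + t·(S−R) with t = 3

t = 3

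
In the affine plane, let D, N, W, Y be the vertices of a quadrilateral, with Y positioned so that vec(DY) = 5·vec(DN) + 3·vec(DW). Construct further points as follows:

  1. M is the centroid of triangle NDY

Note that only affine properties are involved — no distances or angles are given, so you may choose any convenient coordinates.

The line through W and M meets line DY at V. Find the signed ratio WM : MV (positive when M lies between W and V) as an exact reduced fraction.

WM:MV = -6

Choose coordinates D = (0, 0), N = (1, 0), W = (0, 1), Y = (5, 3).
1. M is the centroid of triangle NDY ⇒ M = (2, 1)
line WM meets DY at V = (5/3, 1)
M = W + t·(V−W) with t = 6/5, so WM:MV = 6/5:-1/5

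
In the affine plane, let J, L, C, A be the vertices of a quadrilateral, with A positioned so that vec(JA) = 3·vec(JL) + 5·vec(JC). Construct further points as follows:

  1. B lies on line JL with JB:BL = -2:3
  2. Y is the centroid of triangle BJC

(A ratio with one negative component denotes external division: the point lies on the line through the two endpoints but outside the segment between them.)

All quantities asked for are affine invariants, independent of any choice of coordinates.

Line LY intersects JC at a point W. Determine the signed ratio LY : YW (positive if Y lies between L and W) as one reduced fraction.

LY:YW = -5/2

Work in coordinates with J = (0, 0), L = (1, 0), C = (0, 1), A = (3, 5).
1. B lies on line JL with JB:BL = -2:3 ⇒ B = (-2, 0)
2. Y is the centroid of triangle BJC ⇒ Y = (-2/3, 1/3)
line LY meets JC at W = (0, 1/5)
Y = L + t·(W−L) with t = 5/3, so LY:YW = 5/3:-2/3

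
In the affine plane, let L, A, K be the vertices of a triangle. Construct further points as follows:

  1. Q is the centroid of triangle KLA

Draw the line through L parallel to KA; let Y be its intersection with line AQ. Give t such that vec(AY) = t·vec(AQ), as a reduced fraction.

Choose coordinates L = (0, 0), A = (1, 0), K = (0, 1).
1. Q is the centroid of triangle KLA ⇒ Q = (1/3, 1/3)
through L parallel to KA: direction (1, -1); meets AQ at Y = (-1, 1)
Y = A + t·(Q−A) with t = 3

t = 3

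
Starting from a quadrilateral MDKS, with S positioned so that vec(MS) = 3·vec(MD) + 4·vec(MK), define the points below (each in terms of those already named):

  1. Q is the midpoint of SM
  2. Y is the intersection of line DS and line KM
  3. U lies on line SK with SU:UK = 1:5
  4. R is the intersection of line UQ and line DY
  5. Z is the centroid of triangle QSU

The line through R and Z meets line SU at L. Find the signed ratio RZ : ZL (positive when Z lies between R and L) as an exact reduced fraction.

RZ:ZL = -4

Assign M = (0, 0), D = (1, 0), K = (0, 1), S = (3, 4) — the answer is frame-independent, so this choice is without loss of generality.
1. Q is the midpoint of SM ⇒ Q = (3/2, 2)
2. Y is the intersection of line DS and line KM ⇒ Y = (0, -2)
3. U lies on line SK with SU:UK = 1:5 ⇒ U = (5/2, 7/2)
4. R is the intersection of line UQ and line DY ⇒ R = (7/2, 5)
5. Z is the centroid of triangle QSU ⇒ Z = (7/3, 19/6)
line RZ meets SU at L = (21/8, 29/8)
Z = R + t·(L−R) with t = 4/3, so RZ:ZL = 4/3:-1/3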